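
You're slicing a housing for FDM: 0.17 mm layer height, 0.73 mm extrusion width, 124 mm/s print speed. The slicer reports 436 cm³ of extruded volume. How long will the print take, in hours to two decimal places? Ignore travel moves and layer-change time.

7.87 hours

Extrusion cross-section = 0.17 × 0.73 = 0.1241 mm².
Total extruded path = 436000/0.1241 = 3513295.7 mm.
Print-move time = 3513295.7 / 124, so 28333 s.
In the requested units: 28333 s = 7.87 hours.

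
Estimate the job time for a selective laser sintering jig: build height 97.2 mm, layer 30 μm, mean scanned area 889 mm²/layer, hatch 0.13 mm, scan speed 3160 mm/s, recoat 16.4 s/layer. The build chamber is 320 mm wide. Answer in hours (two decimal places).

Number of layers: 97.2 / 0.03 → 3240 (rounded up).
Per-layer scan distance: 889 / 0.13 → 6838.5 mm.
Scan time per layer: 6838.5 / 3160 → 2.1641 s.
Layer cycle: 2.1641 + 16.4 → 18.5641 s.
Build time = 3240 × 18.5641 = 60147.684 s = 16.71 hours.

16.71 hours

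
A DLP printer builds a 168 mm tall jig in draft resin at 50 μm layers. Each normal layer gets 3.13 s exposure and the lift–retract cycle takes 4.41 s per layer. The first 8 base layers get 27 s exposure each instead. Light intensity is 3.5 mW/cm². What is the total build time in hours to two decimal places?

7.09 hours

Layers = ⌈168/0.05⌉ = 3360.
Bottom layers = 8 × (27 + 4.41) = 251.28 s.
Remaining layers = 3352 × (3.13 + 4.41), so 25274.08 s.
Total = 251.28 + 25274.08 = 25525.36 s = 7.09 hours.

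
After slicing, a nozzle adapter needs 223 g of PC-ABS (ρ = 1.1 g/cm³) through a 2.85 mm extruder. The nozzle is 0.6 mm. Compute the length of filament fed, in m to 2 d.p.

Volume = 223 g / 1.1 g·cm⁻³ = 202.7273 cm³ = 202727.3 mm³.
Cross-section of 2.85 mm filament: π·(2.85/2)² = 6.3794 mm².
L = V/A = 202727.3/6.3794 = 31778.43 mm → 31.78 m.

31.78 m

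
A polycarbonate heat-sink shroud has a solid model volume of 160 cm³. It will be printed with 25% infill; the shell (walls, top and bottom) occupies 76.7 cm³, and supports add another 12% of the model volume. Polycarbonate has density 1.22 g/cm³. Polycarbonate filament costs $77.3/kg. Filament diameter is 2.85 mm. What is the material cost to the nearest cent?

Volume inside the shell: 160 − 76.7 → 83.3 cm³.
Infill volume = 0.25 × 83.3 = 20.825 cm³.
Support = 0.12 × 160, so 19.2 cm³.
Deposited volume = 76.7 + 20.825 + 19.2, so 116.725 cm³.
Mass: 116.725 × 1.22 → 142.4045 g.
Cost = 142.4045 g / 1000 × $77.3/kg = $11.01.

$11.01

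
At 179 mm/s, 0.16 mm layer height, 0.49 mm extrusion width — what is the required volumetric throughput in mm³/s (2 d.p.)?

14.03

Extrusion cross-section = 0.16 × 0.49 = 0.0784 mm².
Volumetric flow = 179 × 0.0784 = 14.03 mm³/s.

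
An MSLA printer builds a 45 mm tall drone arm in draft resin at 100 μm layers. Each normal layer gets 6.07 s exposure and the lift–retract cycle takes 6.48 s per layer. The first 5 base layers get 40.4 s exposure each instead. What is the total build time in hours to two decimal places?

1.62 hours

Layers = ⌈45/0.1⌉ = 450.
Burn-in layers: 5 × (40.4 + 6.48) → 234.4 s.
Regular layers = 445 × (6.07 + 6.48) = 5584.75 s.
Sum: 234.4 + 5584.75 = 5819.15 s → 1.62 hours.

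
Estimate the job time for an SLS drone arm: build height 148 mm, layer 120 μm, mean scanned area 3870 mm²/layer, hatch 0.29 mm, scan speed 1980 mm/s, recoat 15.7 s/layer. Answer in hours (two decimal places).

Layer count = ceil(148 / 0.12) = 1234.
Scan path per layer = 3870 / 0.29, so 13344.8 mm.
Scan time per layer = 13344.8 / 1980 = 6.7398 s.
Layer cycle = 6.7398 + 15.7, so 22.4398 s.
Build time = 1234 × 22.4398 = 27690.7132 s = 7.69 hours.

7.69 hours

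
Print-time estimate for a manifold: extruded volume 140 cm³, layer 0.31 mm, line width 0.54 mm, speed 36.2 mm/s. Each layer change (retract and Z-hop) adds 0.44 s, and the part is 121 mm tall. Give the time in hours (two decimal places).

Bead cross-section = 0.31 × 0.54 = 0.1674 mm².
Total extruded path = 140000/0.1674 = 836320.2 mm.
Time extruding = 836320.2 / 36.2 = 23102.8 s.
Layer count = ceil(121 / 0.31) = 391.
Layer-change overhead: 391 × 0.44 → 172.04 s.
Total = 23102.8 + 172.04 = 23274.84 s = 6.47 hours.

6.47 hours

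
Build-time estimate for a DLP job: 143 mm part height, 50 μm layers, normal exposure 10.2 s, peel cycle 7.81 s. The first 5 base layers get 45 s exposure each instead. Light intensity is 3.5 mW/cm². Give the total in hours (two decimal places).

Layer count = ceil(143 / 0.05) = 2860.
Burn-in layers: 5 × (45 + 7.81) → 264.05 s.
Regular layers: 2855 × (10.2 + 7.81) → 51418.55 s.
Total = 264.05 + 51418.55 = 51682.6 s = 14.36 hours.

14.36 hours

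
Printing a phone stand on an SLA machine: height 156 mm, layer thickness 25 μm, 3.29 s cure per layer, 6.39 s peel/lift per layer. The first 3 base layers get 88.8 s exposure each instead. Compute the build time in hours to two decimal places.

Layers = ⌈156/0.025⌉ = 6240.
Burn-in layers: 3 × (88.8 + 6.39) → 285.57 s.
Remaining layers = 6237 × (3.29 + 6.39), so 60374.16 s.
Sum: 285.57 + 60374.16 = 60659.73 s → 16.85 hours.

16.85 hours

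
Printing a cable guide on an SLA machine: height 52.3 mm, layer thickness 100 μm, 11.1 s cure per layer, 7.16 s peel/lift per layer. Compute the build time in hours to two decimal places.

Layers = ⌈52.3/0.1⌉ = 523.
Each layer takes = 11.1 + 7.16, so 18.26 s.
Build time: 523 × 18.26 s = 9549.98 s, i.e. 2.65 hours.

2.65 hours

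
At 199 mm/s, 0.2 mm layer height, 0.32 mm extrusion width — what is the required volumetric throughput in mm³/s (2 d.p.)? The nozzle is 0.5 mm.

Bead cross-section: 0.2 × 0.32 → 0.064 mm².
Q = v·A = 199 × 0.064 = 12.74 mm³/s.

12.74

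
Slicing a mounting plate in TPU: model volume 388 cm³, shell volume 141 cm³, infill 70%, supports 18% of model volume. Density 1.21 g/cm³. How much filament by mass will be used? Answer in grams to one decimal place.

Infill region: 388 − 141 → 247 cm³.
Deposited infill = 0.70 × 247 = 172.9 cm³.
Support = 0.18 × 388 = 69.84 cm³.
Total printed volume = 141 + 172.9 + 69.84 = 383.74 cm³.
Mass = 383.74 × 1.21 = 464.3254 g.

464.3 g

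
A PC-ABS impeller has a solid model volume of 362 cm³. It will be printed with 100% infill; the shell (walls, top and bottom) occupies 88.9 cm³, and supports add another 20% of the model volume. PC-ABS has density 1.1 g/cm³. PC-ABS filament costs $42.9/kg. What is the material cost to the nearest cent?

$20.50

Infill region: 362 − 88.9 → 273.1 cm³.
Infill deposited = 1.00 × 273.1 = 273.1 cm³.
Support: 0.20 × 362 → 72.4 cm³.
Total printed volume: 88.9 + 273.1 + 72.4 → 434.4 cm³.
Mass = 434.4 × 1.1, so 477.84 g.
Cost = 477.84 g / 1000 × $42.9/kg = $20.50.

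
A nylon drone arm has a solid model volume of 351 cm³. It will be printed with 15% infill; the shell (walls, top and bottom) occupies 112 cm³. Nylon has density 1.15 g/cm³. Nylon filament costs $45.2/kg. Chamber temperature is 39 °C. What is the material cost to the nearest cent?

$7.69

Volume inside the shell: 351 − 112 → 239 cm³.
Infill deposited: 0.15 × 239 → 35.85 cm³.
Total printed volume = 112 + 35.85, so 147.85 cm³.
Mass: 147.85 × 1.15 → 170.0275 g.
Cost = 170.0275 g / 1000 × $45.2/kg = $7.69.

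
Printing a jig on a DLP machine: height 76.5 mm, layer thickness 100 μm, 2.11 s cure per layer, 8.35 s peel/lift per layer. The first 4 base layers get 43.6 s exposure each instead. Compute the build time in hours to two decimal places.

2.27 hours

Layers = ⌈76.5/0.1⌉ = 765.
Burn-in layers: 4 × (43.6 + 8.35) → 207.8 s.
Remaining layers = 761 × (2.11 + 8.35) = 7960.06 s.
Total = 207.8 + 7960.06 = 8167.86 s = 2.27 hours.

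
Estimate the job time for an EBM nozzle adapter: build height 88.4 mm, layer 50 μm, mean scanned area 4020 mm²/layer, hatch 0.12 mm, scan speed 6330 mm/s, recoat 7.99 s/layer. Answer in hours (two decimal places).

Layer count = ceil(88.4 / 0.05) = 1768.
Scan path per layer: 4020 / 0.12 → 33500 mm.
Scan time per layer: 33500 / 6330 → 5.2923 s.
Time per layer = 5.2923 + 7.99 = 13.2823 s.
1768 layers × 13.2823 s/layer = 23483.1064 s, i.e. 6.52 hours.

6.52 hours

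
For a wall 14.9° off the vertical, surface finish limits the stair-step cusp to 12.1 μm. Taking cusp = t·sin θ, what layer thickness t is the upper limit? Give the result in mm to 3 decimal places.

0.047 mm

sin(14.9°) = 0.2571; t_max = 0.0121/0.2571 = 0.047 mm.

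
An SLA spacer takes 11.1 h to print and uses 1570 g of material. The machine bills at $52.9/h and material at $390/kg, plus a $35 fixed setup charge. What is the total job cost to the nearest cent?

$1234.49

Machine-time cost = 52.9 × 11.1, so $587.19.
Material charge = 390 × 1570/1000 = $612.30.
Total = 587.19 + 612.30 + 35 = $1234.49.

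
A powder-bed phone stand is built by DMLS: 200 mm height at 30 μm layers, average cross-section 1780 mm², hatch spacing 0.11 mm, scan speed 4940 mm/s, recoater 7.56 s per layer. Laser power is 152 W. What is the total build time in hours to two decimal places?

20.07 hours

Layer count = ceil(200 / 0.03) = 6667.
Hatch length per layer = 1780 / 0.11 = 16181.8 mm.
Laser time per layer: 16181.8 / 4940 → 3.2757 s.
Layer cycle = 3.2757 + 7.56, so 10.8357 s.
Build time = 6667 × 10.8357 = 72241.6119 s = 20.07 hours.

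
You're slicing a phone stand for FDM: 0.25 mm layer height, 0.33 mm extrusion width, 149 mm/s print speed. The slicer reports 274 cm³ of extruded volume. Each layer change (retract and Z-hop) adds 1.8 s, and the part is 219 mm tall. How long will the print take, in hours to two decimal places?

Extrusion cross-section = 0.25 × 0.33 = 0.0825 mm².
Toolpath length = 274 cm³ / 0.0825 mm² = 274000 / 0.0825 = 3321212.1 mm.
Extrusion time: 3321212.1 / 149 → 22290 s.
Layers = ⌈219/0.25⌉ = 876.
Layer-change overhead = 876 × 1.8 = 1576.8 s.
Altogether 22290 + 1576.8 = 23866.8 s, i.e. 6.63 hours.

6.63 hours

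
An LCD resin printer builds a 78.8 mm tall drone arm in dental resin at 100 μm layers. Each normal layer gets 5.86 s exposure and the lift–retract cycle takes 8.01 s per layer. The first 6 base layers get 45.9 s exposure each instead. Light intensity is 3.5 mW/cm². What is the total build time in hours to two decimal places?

3.10 hours

Layer count = ceil(78.8 / 0.1) = 788.
Burn-in layers = 6 × (45.9 + 8.01) = 323.46 s.
Normal layers = 782 × (5.86 + 8.01), so 10846.34 s.
Sum: 323.46 + 10846.34 = 11169.8 s → 3.10 hours.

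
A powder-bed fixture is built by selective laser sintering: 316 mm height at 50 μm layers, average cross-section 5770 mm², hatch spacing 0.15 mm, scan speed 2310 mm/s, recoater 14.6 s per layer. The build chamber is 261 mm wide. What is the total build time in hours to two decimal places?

Layer count = ceil(316 / 0.05) = 6320.
Scan path per layer = 5770 / 0.15, so 38466.7 mm.
Laser time per layer = 38466.7 / 2310 = 16.6523 s.
Layer cycle: 16.6523 + 14.6 → 31.2523 s.
6320 layers × 31.2523 s/layer = 197514.536 s, i.e. 54.87 hours.

54.87 hours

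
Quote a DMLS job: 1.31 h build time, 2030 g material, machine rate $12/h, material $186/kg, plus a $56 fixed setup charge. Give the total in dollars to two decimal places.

Machine-time cost = 12 × 1.31, so $15.72.
Material charge = 186 × 2030/1000 = $377.58.
Total = 15.72 + 377.58 + 56 = $449.30.

$449.30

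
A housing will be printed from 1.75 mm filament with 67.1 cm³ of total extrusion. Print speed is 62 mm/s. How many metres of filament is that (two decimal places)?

27.90 m

A = π r² = π × 0.875² = 2.4053 mm².
L = 67100 mm³ / 2.4053 mm² = 27896.73 mm, i.e. 27.90 m.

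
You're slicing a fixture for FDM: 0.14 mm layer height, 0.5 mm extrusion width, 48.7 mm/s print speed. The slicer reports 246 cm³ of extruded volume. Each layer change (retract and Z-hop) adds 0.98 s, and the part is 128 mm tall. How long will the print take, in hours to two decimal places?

20.29 hours

Line area = 0.14 × 0.5 = 0.07 mm².
Path length: 246000 mm³ / 0.07 mm² → 3514285.7 mm.
Extrusion time: 3514285.7 / 48.7 → 72161.9 s.
Layer count = ceil(128 / 0.14) = 915.
Z-hop total: 915 × 0.98 → 896.7 s.
Total = 72161.9 + 896.7 = 73058.6 s = 20.29 hours.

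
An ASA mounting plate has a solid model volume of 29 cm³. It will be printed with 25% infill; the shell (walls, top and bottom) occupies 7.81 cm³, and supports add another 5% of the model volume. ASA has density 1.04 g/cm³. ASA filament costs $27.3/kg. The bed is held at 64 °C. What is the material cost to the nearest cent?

$0.41

Infill region = 29 − 7.81, so 21.19 cm³.
Infill volume = 0.25 × 21.19, so 5.2975 cm³.
Support: 0.05 × 29 → 1.45 cm³.
Total extruded = 7.81 + 5.2975 + 1.45 = 14.5575 cm³.
Mass = 14.5575 × 1.04, so 15.1398 g.
Cost = 15.1398 g / 1000 × $27.3/kg = $0.41.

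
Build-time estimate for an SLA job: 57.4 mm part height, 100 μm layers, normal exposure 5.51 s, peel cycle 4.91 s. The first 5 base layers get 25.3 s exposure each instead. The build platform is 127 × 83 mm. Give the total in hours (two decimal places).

1.69 hours

Layers = ⌈57.4/0.1⌉ = 574.
Base layers = 5 × (25.3 + 4.91), so 151.05 s.
Regular layers = 569 × (5.51 + 4.91) = 5928.98 s.
Total = 151.05 + 5928.98 = 6080.03 s = 1.69 hours.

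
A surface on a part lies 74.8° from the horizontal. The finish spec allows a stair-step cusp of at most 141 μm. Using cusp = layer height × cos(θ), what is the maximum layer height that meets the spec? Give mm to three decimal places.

cos(74.8°) = 0.2622; t_max = 0.141/0.2622 = 0.538 mm.

0.538 mm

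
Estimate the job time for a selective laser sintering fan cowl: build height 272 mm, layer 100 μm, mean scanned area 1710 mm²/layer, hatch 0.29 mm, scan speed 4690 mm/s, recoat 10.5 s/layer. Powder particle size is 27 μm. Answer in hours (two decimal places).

8.88 hours

Layers = ⌈272/0.1⌉ = 2720.
Scan path per layer = 1710 / 0.29 = 5896.6 mm.
Per-layer scan time: 5896.6 / 4690 → 1.2573 s.
Time per layer = 1.2573 + 10.5 = 11.7573 s.
Total: 2720 × 11.7573 s = 31979.856 s → 8.88 hours.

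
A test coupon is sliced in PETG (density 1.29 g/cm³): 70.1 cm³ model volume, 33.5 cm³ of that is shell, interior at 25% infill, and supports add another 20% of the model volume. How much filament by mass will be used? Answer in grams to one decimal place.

73.1 g

Interior volume = 70.1 − 33.5, so 36.6 cm³.
Infill deposited: 0.25 × 36.6 → 9.15 cm³.
Support = 0.20 × 70.1, so 14.02 cm³.
Deposited volume = 33.5 + 9.15 + 14.02, so 56.67 cm³.
Mass: 56.67 × 1.29 → 73.1043 g.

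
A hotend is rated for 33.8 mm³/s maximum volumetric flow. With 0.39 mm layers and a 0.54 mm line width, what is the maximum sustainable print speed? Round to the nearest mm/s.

Bead cross-section = 0.39 × 0.54 = 0.2106 mm².
Max speed = 33.8 / 0.2106 = 160.49 ≈ 160 mm/s.

160 mm/s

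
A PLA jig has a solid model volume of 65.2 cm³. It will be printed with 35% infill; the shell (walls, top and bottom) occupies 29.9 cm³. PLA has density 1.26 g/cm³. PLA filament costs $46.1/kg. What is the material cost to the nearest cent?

$2.45

Interior volume = 65.2 − 29.9, so 35.3 cm³.
Infill volume = 0.35 × 35.3, so 12.355 cm³.
Total printed volume = 29.9 + 12.355 = 42.255 cm³.
Mass = 42.255 × 1.26, so 53.2413 g.
At $46.1/kg: 53.2413/1000 × 46.1 = $2.45.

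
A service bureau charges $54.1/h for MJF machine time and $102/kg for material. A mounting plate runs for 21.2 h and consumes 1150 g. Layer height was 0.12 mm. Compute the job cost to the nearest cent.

$1264.22

Machine cost = 54.1 × 21.2, so $1146.92.
Material charge = 102 × 1150/1000, so $117.30.
Job cost: 1146.92 + 117.30 = $1264.22.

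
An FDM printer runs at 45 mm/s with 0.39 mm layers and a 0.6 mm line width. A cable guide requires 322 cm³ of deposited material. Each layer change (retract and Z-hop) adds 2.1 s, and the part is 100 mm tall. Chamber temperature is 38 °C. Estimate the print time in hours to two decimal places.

8.64 hours

Extrusion cross-section: 0.39 × 0.6 → 0.234 mm².
Toolpath length = 322 cm³ / 0.234 mm² = 322000 / 0.234 = 1376068.4 mm.
Extrusion time: 1376068.4 / 45 → 30579.3 s.
Layer count = ceil(100 / 0.39) = 257.
Layer-change overhead: 257 × 2.1 → 539.7 s.
Altogether 30579.3 + 539.7 = 31119 s, i.e. 8.64 hours.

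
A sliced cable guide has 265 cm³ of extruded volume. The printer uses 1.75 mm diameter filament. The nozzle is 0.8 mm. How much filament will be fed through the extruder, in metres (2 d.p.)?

110.17 m

Filament cross-section = π × (1.75/2)² = 2.4053 mm².
L = 265000 mm³ / 2.4053 mm² = 110173.37 mm, i.e. 110.17 m.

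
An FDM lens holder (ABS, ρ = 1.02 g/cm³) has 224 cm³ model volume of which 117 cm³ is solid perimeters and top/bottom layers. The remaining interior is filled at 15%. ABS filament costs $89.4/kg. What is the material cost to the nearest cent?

Volume inside the shell = 224 − 117, so 107 cm³.
Infill volume = 0.15 × 107 = 16.05 cm³.
Total printed volume = 117 + 16.05, so 133.05 cm³.
Mass = 133.05 × 1.02, so 135.711 g.
At $89.4/kg: 135.711/1000 × 89.4 = $12.13.

$12.13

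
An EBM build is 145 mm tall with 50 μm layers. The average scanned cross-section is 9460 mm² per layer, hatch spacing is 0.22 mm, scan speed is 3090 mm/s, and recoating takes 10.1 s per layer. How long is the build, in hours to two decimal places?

Layers = ⌈145/0.05⌉ = 2900.
Hatch length per layer = 9460 / 0.22 = 43000 mm.
Scan time per layer = 43000 / 3090, so 13.9159 s.
Layer cycle = 13.9159 + 10.1, so 24.0159 s.
Build time = 2900 × 24.0159 = 69646.11 s = 19.35 hours.

19.35 hours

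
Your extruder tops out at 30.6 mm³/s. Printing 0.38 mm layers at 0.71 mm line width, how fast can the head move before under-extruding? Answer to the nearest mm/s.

113 mm/s

Bead cross-section = 0.38 × 0.71, so 0.2698 mm².
v_max = Q/A = 30.6/0.2698 = 113.42 mm/s → 113 mm/s.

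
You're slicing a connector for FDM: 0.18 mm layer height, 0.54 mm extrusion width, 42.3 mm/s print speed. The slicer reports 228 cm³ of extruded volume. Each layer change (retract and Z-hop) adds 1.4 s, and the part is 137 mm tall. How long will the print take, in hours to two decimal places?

15.70 hours

Bead cross-section: 0.18 × 0.54 → 0.0972 mm².
Path length: 228000 mm³ / 0.0972 mm² → 2345679 mm.
Print-move time = 2345679 / 42.3, so 55453.4 s.
Layer count = ceil(137 / 0.18) = 762.
Non-print overhead: 762 × 1.4 → 1066.8 s.
Total = 55453.4 + 1066.8 = 56520.2 s = 15.70 hours.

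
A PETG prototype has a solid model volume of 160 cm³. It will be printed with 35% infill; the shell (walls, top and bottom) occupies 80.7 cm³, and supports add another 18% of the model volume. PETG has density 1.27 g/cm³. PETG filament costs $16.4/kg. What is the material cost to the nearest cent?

Infill region = 160 − 80.7 = 79.3 cm³.
Infill volume: 0.35 × 79.3 → 27.755 cm³.
Support: 0.18 × 160 → 28.8 cm³.
Total extruded: 80.7 + 27.755 + 28.8 → 137.255 cm³.
Mass: 137.255 × 1.27 → 174.31385 g.
At $16.4/kg: 174.31385/1000 × 16.4 = $2.86.

$2.86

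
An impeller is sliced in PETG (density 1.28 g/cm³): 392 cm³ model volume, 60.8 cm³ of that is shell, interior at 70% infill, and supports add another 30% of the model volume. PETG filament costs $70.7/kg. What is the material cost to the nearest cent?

$37.13

Interior volume = 392 − 60.8, so 331.2 cm³.
Deposited infill = 0.70 × 331.2 = 231.84 cm³.
Support = 0.30 × 392, so 117.6 cm³.
Deposited volume = 60.8 + 231.84 + 117.6 = 410.24 cm³.
Mass = 410.24 × 1.28 = 525.1072 g.
Cost = 525.1072 g / 1000 × $70.7/kg = $37.13.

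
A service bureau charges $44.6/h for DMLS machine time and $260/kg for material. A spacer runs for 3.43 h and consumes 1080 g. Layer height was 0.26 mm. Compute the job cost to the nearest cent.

$433.78

Machine-time cost = 44.6 × 3.43 = $152.978.
Material charge = 260 × 1080/1000, so $280.80.
Total = 152.978 + 280.80 = 433.778 ≈ $433.78.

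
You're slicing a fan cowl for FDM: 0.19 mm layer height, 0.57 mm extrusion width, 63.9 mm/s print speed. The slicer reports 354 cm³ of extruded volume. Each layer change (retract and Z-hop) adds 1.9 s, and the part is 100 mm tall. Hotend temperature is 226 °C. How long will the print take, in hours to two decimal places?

14.49 hours

Line area = 0.19 × 0.57 = 0.1083 mm².
Path length: 354000 mm³ / 0.1083 mm² → 3268698.1 mm.
Extrusion time = 3268698.1 / 63.9 = 51153.3 s.
Number of layers: 100 / 0.19 → 527 (rounded up).
Layer-change overhead = 527 × 1.9 = 1001.3 s.
Total = 51153.3 + 1001.3 = 52154.6 s = 14.49 hours.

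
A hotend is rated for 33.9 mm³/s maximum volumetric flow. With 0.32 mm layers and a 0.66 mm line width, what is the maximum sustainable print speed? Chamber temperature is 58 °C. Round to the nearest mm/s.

A = 0.32 × 0.66 = 0.2112 mm².
v_max = Q/A = 33.9/0.2112 = 160.51 mm/s → 161 mm/s.

161 mm/s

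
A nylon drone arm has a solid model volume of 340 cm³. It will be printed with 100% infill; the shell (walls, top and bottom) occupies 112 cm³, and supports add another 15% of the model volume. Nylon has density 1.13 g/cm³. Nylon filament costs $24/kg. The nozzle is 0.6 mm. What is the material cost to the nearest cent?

$10.60

Interior volume = 340 − 112, so 228 cm³.
Infill deposited = 1.00 × 228 = 228 cm³.
Support = 0.15 × 340, so 51 cm³.
Total printed volume = 112 + 228 + 51 = 391 cm³.
Mass: 391 × 1.13 → 441.83 g.
At $24/kg: 441.83/1000 × 24 = $10.60.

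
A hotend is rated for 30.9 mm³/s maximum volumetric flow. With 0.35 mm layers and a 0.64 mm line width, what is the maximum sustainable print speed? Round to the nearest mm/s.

Bead cross-section = 0.35 × 0.64 = 0.224 mm².
Max speed = 30.9 / 0.224 = 137.95 ≈ 138 mm/s.

138 mm/s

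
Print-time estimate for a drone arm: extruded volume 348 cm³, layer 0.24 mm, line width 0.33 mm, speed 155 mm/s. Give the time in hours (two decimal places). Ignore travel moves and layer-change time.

7.87 hours

Line area: 0.24 × 0.33 → 0.0792 mm².
Toolpath length = 348 cm³ / 0.0792 mm² = 348000 / 0.0792 = 4393939.4 mm.
Extrusion time = 4393939.4 / 155 = 28348 s.
28348 s = 7.87 hours.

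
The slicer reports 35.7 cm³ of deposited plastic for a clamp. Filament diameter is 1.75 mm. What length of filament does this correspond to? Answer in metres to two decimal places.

Cross-section of 1.75 mm filament: π·(1.75/2)² = 2.4053 mm².
L = 35700 mm³ / 2.4053 mm² = 14842.22 mm, i.e. 14.84 m.

14.84 m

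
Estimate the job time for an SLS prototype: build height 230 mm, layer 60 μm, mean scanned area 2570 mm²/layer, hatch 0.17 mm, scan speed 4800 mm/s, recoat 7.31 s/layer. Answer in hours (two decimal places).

11.14 hours

Layer count = ceil(230 / 0.06) = 3834.
Per-layer scan distance = 2570 / 0.17 = 15117.6 mm.
Scan time per layer = 15117.6 / 4800, so 3.1495 s.
Per-layer time: 3.1495 + 7.31 → 10.4595 s.
Total: 3834 × 10.4595 s = 40101.723 s → 11.14 hours.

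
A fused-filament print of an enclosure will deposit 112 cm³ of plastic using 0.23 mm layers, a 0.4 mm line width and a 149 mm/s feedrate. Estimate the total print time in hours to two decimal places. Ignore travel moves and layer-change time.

2.27 hours

Bead cross-section = 0.23 × 0.4, so 0.092 mm².
Toolpath length = 112 cm³ / 0.092 mm² = 112000 / 0.092 = 1217391.3 mm.
Print-move time: 1217391.3 / 149 → 8170.4 s.
8170.4 s = 2.27 hours.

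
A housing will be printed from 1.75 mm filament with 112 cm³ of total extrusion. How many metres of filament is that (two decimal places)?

Filament cross-section = π × (1.75/2)² = 2.4053 mm².
L = 112000 mm³ / 2.4053 mm² = 46563.84 mm, i.e. 46.56 m.

46.56 m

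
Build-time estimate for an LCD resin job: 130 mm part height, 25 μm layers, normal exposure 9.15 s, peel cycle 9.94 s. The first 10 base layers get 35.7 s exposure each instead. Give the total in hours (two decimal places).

Layer count = ceil(130 / 0.025) = 5200.
Base layers = 10 × (35.7 + 9.94) = 456.4 s.
Normal layers: 5190 × (9.15 + 9.94) → 99077.1 s.
Sum: 456.4 + 99077.1 = 99533.5 s → 27.65 hours.

27.65 hours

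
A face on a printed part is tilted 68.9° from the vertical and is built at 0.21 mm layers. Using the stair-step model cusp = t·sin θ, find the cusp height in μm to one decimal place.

195.9 μm

sin(68.9°) = 0.9330, so cusp = 0.21 × 0.9330 = 0.19593 mm → 195.9 μm.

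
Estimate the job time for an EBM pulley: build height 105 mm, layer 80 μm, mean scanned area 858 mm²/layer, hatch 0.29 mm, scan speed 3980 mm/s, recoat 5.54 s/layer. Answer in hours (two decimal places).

Layer count = ceil(105 / 0.08) = 1313.
Hatch length per layer: 858 / 0.29 → 2958.6 mm.
Scan time per layer = 2958.6 / 3980, so 0.7434 s.
Per-layer time = 0.7434 + 5.54 = 6.2834 s.
Total: 1313 × 6.2834 s = 8250.1042 s → 2.29 hours.

2.29 hours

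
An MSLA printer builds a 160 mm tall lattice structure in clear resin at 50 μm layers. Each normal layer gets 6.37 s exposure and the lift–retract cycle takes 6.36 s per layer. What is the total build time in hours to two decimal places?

Layer count = ceil(160 / 0.05) = 3200.
Each layer takes = 6.37 + 6.36 = 12.73 s.
Total = 3200 × 12.73 = 40736 s = 11.32 hours.

11.32 hours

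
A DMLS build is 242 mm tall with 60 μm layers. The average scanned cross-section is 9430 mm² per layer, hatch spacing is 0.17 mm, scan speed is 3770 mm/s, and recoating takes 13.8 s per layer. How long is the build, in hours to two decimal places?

Layers = ⌈242/0.06⌉ = 4034.
Per-layer scan distance = 9430 / 0.17, so 55470.6 mm.
Scan time per layer = 55470.6 / 3770 = 14.7137 s.
Time per layer: 14.7137 + 13.8 → 28.5137 s.
4034 layers × 28.5137 s/layer = 115024.2658 s, i.e. 31.95 hours.

31.95 hours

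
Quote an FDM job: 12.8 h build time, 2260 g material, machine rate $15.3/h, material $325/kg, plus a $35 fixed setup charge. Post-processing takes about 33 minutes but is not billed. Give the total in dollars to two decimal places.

Machine-time cost: 15.3 × 12.8 → $195.84.
Material charge = 325 × 2260/1000, so $734.50.
Total = 195.84 + 734.50 + 35 = $965.34.

$965.34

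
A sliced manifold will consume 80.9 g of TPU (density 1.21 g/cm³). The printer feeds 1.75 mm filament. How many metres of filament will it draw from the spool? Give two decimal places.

Extruded volume: 80.9/1.21 = 66.8595 cm³ (66859.5 mm³).
Cross-section of 1.75 mm filament: π·(1.75/2)² = 2.4053 mm².
Length = 66859.5 / 2.4053 = 27796.74 mm = 27.80 m.

27.80 m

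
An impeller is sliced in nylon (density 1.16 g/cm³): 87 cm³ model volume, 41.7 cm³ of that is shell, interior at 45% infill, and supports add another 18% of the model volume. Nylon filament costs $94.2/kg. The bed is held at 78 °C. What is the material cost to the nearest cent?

Volume inside the shell = 87 − 41.7 = 45.3 cm³.
Infill volume = 0.45 × 45.3 = 20.385 cm³.
Support: 0.18 × 87 → 15.66 cm³.
Total printed volume = 41.7 + 20.385 + 15.66, so 77.745 cm³.
Mass = 77.745 × 1.16 = 90.1842 g.
At $94.2/kg: 90.1842/1000 × 94.2 = $8.50.

$8.50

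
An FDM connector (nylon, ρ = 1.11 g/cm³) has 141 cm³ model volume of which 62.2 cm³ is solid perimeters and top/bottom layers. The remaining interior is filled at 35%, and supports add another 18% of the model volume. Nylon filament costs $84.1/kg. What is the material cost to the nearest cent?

$10.75

Interior volume: 141 − 62.2 → 78.8 cm³.
Deposited infill = 0.35 × 78.8 = 27.58 cm³.
Support = 0.18 × 141, so 25.38 cm³.
Total printed volume = 62.2 + 27.58 + 25.38 = 115.16 cm³.
Mass = 115.16 × 1.11 = 127.8276 g.
Cost = 127.8276 g / 1000 × $84.1/kg = $10.75.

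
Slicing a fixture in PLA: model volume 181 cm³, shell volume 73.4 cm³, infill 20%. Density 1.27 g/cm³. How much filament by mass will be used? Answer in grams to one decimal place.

Interior volume: 181 − 73.4 → 107.6 cm³.
Infill deposited: 0.20 × 107.6 → 21.52 cm³.
Total extruded: 73.4 + 21.52 → 94.92 cm³.
Mass: 94.92 × 1.27 → 120.5484 g.

120.5 g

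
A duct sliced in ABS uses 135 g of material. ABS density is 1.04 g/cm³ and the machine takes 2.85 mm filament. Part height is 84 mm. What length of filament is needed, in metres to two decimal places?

20.35 m

Volume = 135 g / 1.04 g·cm⁻³ = 129.8077 cm³ = 129807.7 mm³.
A = π r² = π × 1.425² = 6.3794 mm².
L = V/A = 129807.7/6.3794 = 20347.95 mm → 20.35 m.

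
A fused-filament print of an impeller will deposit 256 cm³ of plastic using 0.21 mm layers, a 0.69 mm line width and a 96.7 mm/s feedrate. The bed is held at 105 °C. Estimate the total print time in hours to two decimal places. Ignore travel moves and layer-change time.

5.08 hours

Extrusion cross-section = 0.21 × 0.69, so 0.1449 mm².
Path length: 256000 mm³ / 0.1449 mm² → 1766735.7 mm.
Print-move time = 1766735.7 / 96.7, so 18270.3 s.
Converting: 18270.3 s = 5.08 hours.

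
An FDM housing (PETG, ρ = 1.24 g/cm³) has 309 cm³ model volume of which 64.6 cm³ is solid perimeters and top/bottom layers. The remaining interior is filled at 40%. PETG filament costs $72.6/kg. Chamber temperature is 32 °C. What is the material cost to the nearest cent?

$14.62

Infill region = 309 − 64.6, so 244.4 cm³.
Deposited infill: 0.40 × 244.4 → 97.76 cm³.
Total extruded = 64.6 + 97.76 = 162.36 cm³.
Mass = 162.36 × 1.24, so 201.3264 g.
Cost = 201.3264 g / 1000 × $72.6/kg = $14.62.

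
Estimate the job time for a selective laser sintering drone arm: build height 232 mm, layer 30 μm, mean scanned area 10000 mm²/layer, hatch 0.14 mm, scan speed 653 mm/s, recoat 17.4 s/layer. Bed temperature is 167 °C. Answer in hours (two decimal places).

Layer count = ceil(232 / 0.03) = 7734.
Hatch length per layer = 10000 / 0.14 = 71428.6 mm.
Per-layer scan time = 71428.6 / 653, so 109.3853 s.
Per-layer time: 109.3853 + 17.4 → 126.7853 s.
7734 layers × 126.7853 s/layer = 980557.5102 s, i.e. 272.38 hours.

272.38 hours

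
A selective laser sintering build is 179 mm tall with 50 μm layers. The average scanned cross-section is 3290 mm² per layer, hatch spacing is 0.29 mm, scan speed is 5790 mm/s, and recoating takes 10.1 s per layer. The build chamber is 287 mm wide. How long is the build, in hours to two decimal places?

Layer count = ceil(179 / 0.05) = 3580.
Hatch length per layer: 3290 / 0.29 → 11344.8 mm.
Per-layer scan time: 11344.8 / 5790 → 1.9594 s.
Layer cycle = 1.9594 + 10.1 = 12.0594 s.
3580 layers × 12.0594 s/layer = 43172.652 s, i.e. 11.99 hours.

11.99 hours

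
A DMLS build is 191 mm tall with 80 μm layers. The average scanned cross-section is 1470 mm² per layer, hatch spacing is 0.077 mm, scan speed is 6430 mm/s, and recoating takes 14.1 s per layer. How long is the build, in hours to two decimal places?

11.32 hours

Layers = ⌈191/0.08⌉ = 2388.
Per-layer scan distance = 1470 / 0.077, so 19090.9 mm.
Per-layer scan time = 19090.9 / 6430 = 2.969 s.
Layer cycle: 2.969 + 14.1 → 17.069 s.
Total: 2388 × 17.069 s = 40760.772 s → 11.32 hours.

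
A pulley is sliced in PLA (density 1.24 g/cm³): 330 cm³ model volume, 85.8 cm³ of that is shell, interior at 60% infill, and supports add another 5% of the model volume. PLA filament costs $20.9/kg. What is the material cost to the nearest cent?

Interior volume = 330 − 85.8 = 244.2 cm³.
Infill deposited: 0.60 × 244.2 → 146.52 cm³.
Support: 0.05 × 330 → 16.5 cm³.
Total extruded = 85.8 + 146.52 + 16.5 = 248.82 cm³.
Mass: 248.82 × 1.24 → 308.5368 g.
At $20.9/kg: 308.5368/1000 × 20.9 = $6.45.

$6.45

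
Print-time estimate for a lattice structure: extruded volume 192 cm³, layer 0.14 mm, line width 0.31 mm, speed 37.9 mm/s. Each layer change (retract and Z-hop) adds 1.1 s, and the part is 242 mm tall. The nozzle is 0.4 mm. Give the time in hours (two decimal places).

32.95 hours

Line area: 0.14 × 0.31 → 0.0434 mm².
Total extruded path = 192000/0.0434 = 4423963.1 mm.
Extrusion time: 4423963.1 / 37.9 → 116727.3 s.
Layer count = ceil(242 / 0.14) = 1729.
Z-hop total = 1729 × 1.1 = 1901.9 s.
Total = 116727.3 + 1901.9 = 118629.2 s = 32.95 hours.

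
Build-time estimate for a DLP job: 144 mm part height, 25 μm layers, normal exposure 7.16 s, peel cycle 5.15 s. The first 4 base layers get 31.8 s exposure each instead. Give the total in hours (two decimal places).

19.72 hours

Layer count = ceil(144 / 0.025) = 5760.
Bottom layers = 4 × (31.8 + 5.15) = 147.8 s.
Normal layers = 5756 × (7.16 + 5.15), so 70856.36 s.
Sum: 147.8 + 70856.36 = 71004.16 s → 19.72 hours.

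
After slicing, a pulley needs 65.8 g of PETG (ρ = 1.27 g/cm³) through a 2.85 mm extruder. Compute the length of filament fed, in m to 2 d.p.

Volume = 65.8 g / 1.27 g·cm⁻³ = 51.811 cm³ = 51811 mm³.
Filament cross-section = π × (2.85/2)² = 6.3794 mm².
L = V/A = 51811/6.3794 = 8121.61 mm → 8.12 m.

8.12 m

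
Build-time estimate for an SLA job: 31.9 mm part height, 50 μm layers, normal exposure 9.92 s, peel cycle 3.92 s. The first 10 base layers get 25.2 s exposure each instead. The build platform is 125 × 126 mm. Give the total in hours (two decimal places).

Layer count = ceil(31.9 / 0.05) = 638.
Burn-in layers: 10 × (25.2 + 3.92) → 291.2 s.
Normal layers = 628 × (9.92 + 3.92) = 8691.52 s.
Total = 291.2 + 8691.52 = 8982.72 s = 2.50 hours.

2.50 hours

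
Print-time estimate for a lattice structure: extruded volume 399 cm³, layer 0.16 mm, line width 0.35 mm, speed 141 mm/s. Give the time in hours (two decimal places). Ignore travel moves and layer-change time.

14.04 hours

Extrusion cross-section = 0.16 × 0.35 = 0.056 mm².
Toolpath length = 399 cm³ / 0.056 mm² = 399000 / 0.056 = 7125000 mm.
Print-move time = 7125000 / 141 = 50531.9 s.
Converting: 50531.9 s = 14.04 hours.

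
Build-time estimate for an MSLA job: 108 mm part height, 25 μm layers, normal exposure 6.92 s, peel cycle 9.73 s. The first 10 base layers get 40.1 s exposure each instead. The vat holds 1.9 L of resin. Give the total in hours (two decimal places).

Layers = ⌈108/0.025⌉ = 4320.
Base layers = 10 × (40.1 + 9.73) = 498.3 s.
Normal layers = 4310 × (6.92 + 9.73) = 71761.5 s.
Total = 498.3 + 71761.5 = 72259.8 s = 20.07 hours.

20.07 hours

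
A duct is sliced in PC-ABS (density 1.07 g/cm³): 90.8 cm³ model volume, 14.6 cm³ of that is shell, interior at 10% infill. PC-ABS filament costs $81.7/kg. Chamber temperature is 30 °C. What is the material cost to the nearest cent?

Infill region = 90.8 − 14.6, so 76.2 cm³.
Infill volume: 0.10 × 76.2 → 7.62 cm³.
Total printed volume = 14.6 + 7.62, so 22.22 cm³.
Mass: 22.22 × 1.07 → 23.7754 g.
At $81.7/kg: 23.7754/1000 × 81.7 = $1.94.

$1.94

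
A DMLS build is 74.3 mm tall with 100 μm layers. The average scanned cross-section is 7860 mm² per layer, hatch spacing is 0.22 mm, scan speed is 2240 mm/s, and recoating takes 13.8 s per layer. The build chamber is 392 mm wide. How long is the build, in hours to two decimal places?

Number of layers: 74.3 / 0.1 → 743 (rounded up).
Per-layer scan distance = 7860 / 0.22 = 35727.3 mm.
Laser time per layer = 35727.3 / 2240, so 15.9497 s.
Per-layer time = 15.9497 + 13.8, so 29.7497 s.
743 layers × 29.7497 s/layer = 22104.0271 s, i.e. 6.14 hours.

6.14 hours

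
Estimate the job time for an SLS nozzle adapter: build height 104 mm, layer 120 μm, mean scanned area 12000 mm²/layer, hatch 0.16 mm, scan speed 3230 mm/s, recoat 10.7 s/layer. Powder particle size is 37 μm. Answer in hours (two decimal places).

8.17 hours

Layers = ⌈104/0.12⌉ = 867.
Scan path per layer = 12000 / 0.16 = 75000 mm.
Laser time per layer = 75000 / 3230, so 23.2198 s.
Per-layer time = 23.2198 + 10.7, so 33.9198 s.
867 layers × 33.9198 s/layer = 29408.4666 s, i.e. 8.17 hours.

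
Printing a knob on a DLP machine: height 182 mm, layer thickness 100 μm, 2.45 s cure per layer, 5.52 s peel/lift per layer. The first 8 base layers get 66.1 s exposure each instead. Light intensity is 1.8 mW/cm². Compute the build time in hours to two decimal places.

4.17 hours

Layer count = ceil(182 / 0.1) = 1820.
Base layers = 8 × (66.1 + 5.52), so 572.96 s.
Remaining layers = 1812 × (2.45 + 5.52), so 14441.64 s.
Total = 572.96 + 14441.64 = 15014.6 s = 4.17 hours.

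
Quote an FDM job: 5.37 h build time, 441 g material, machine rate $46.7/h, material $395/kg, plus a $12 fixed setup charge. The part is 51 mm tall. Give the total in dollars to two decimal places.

$436.97

Time charge = 46.7 × 5.37 = $250.779.
Material charge: 395 × 441/1000 → $174.195.
Adding setup: 250.779 + 174.195 + 12 → 436.974 ≈ $436.97.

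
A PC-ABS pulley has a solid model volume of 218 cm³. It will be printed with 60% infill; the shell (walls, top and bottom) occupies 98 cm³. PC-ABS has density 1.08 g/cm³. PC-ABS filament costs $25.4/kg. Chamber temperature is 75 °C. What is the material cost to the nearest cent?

Interior volume = 218 − 98 = 120 cm³.
Infill volume: 0.60 × 120 → 72 cm³.
Deposited volume: 98 + 72 → 170 cm³.
Mass = 170 × 1.08 = 183.6 g.
At $25.4/kg: 183.6/1000 × 25.4 = $4.66.

$4.66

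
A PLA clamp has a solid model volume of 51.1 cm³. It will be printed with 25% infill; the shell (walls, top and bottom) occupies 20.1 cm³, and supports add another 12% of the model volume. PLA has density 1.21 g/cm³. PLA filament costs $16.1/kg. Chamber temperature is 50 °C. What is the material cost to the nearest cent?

$0.66

Interior volume: 51.1 − 20.1 → 31 cm³.
Infill volume = 0.25 × 31 = 7.75 cm³.
Support = 0.12 × 51.1 = 6.132 cm³.
Deposited volume: 20.1 + 7.75 + 6.132 → 33.982 cm³.
Mass = 33.982 × 1.21, so 41.11822 g.
Cost = 41.11822 g / 1000 × $16.1/kg = $0.66.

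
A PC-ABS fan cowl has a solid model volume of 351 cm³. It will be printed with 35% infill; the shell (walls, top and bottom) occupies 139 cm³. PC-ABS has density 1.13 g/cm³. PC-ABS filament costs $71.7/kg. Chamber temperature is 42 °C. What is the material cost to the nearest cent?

$17.27

Infill region: 351 − 139 → 212 cm³.
Infill volume = 0.35 × 212 = 74.2 cm³.
Total printed volume: 139 + 74.2 → 213.2 cm³.
Mass: 213.2 × 1.13 → 240.916 g.
Cost = 240.916 g / 1000 × $71.7/kg = $17.27.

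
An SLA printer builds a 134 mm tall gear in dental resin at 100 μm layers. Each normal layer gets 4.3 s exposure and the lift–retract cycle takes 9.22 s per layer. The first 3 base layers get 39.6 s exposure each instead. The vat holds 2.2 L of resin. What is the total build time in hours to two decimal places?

5.06 hours

Layers = ⌈134/0.1⌉ = 1340.
Base layers: 3 × (39.6 + 9.22) → 146.46 s.
Normal layers = 1337 × (4.3 + 9.22) = 18076.24 s.
Total = 146.46 + 18076.24 = 18222.7 s = 5.06 hours.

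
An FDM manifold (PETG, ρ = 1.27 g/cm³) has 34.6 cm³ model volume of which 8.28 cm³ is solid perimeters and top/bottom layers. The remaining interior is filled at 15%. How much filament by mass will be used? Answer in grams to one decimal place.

15.5 g

Volume inside the shell = 34.6 − 8.28, so 26.32 cm³.
Deposited infill = 0.15 × 26.32 = 3.948 cm³.
Total printed volume = 8.28 + 3.948 = 12.228 cm³.
Mass = 12.228 × 1.27 = 15.52956 g.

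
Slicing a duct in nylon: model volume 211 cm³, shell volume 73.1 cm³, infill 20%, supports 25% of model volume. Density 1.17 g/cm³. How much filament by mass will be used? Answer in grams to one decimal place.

Volume inside the shell = 211 − 73.1 = 137.9 cm³.
Deposited infill = 0.20 × 137.9, so 27.58 cm³.
Support = 0.25 × 211 = 52.75 cm³.
Total printed volume: 73.1 + 27.58 + 52.75 → 153.43 cm³.
Mass = 153.43 × 1.17 = 179.5131 g.

179.5 g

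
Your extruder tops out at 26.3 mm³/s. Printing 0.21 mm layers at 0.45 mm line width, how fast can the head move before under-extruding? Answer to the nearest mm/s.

278 mm/s

A: 0.21 × 0.45 → 0.0945 mm².
v_max = Q/A = 26.3/0.0945 = 278.31 mm/s → 278 mm/s.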